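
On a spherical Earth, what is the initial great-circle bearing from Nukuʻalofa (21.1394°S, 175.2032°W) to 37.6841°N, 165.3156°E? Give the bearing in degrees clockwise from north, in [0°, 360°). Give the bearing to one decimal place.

342.5°

Δλ = 165.3156 − -175.2032 = 340.5188°; wrapped into (−180°, 180°]: -19.4812°.
θ = atan2( sin Δλ · cos φ₂ , cos φ₁ · sin φ₂ − sin φ₁ · cos φ₂ · cos Δλ )
  = atan2(-0.26393, 0.83924) = -17.458° → normalised to [0°, 360°): 342.542°.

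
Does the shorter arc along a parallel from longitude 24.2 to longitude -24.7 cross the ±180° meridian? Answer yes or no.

Signed shortest Δλ = ((-24.7 − 24.2 + 180) mod 360) − 180 = -48.9°.
Going west by 48.9° from +24.2° reaches -24.7° without touching 180°.

No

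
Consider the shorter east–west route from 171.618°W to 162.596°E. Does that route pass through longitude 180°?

Naïve |162.596 − -171.618| = 334.214° > 180°, so the shorter arc goes the other way round — across 180°.
Signed shortest Δλ = ((162.596 − -171.618 + 180) mod 360) − 180 = -25.786°.
Going west by 25.786° from -171.618° passes through 180° before reaching +162.596°.

Yes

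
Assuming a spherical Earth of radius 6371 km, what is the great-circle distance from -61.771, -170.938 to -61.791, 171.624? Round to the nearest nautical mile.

494 nmi

Δλ = 171.624 − -170.938 = 342.562°; wrapped into (−180°, 180°]: -17.438°.
Δφ = -61.791 − -61.771 = -0.020°.
a = sin²(Δφ/2) + cos φ₁ · cos φ₂ · sin²(Δλ/2) = 0.005138.
c = 2·atan2(√a, √(1−a)) = 0.14348 rad → d = 6371·c ≈ 914.10 km ≈ 493.58 nmi.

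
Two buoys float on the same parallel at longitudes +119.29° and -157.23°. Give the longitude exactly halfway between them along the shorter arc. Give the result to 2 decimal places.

+161.03°

Signed shortest Δλ from +119.29° to -157.23° is +83.48°.
Midpoint longitude = +119.29° + (+83.48°)/2 = +119.29° + 41.74° = +161.03°.
(The naïve average (+119.29 + -157.23)/2 = -18.97° is on the wrong side of the globe.)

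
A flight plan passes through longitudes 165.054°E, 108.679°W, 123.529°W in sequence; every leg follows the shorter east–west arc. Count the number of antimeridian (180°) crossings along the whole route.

Leg 1: +165.054° → -108.679°, shortest Δλ = 86.267° (east) — crosses 180°.
Leg 2: -108.679° → -123.529°, shortest Δλ = -14.85° (west) — does not cross 180°.
Total crossings: 1.

1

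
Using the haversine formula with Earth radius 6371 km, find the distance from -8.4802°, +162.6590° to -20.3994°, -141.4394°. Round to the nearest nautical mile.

3313 nmi

Δλ = -141.4394 − 162.6590 = -304.0984°; wrapped into (−180°, 180°]: 55.9016°.
Δφ = -20.3994 − -8.4802 = -11.9192°.
a = sin²(Δφ/2) + cos φ₁ · cos φ₂ · sin²(Δλ/2) = 0.214443.
c = 2·atan2(√a, √(1−a)) = 0.96293 rad → d = 6371·c ≈ 6134.85 km ≈ 3312.56 nmi.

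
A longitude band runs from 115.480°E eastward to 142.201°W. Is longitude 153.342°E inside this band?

Band width going east from +115.480° to -142.201°: ((-142.201 − 115.480) mod 360) = 102.319°.
Offset of +153.342° east of the west edge: ((153.342 − 115.480) mod 360) = 37.862°.
37.862° ≤ 102.319° ⇒ inside.

Yes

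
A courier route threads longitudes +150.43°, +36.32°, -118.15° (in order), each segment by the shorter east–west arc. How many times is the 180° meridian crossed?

0

Leg 1: +150.43° → +36.32°, shortest Δλ = -114.11° (west) — does not cross 180°.
Leg 2: +36.32° → -118.15°, shortest Δλ = -154.47° (west) — does not cross 180°.
Total crossings: 0.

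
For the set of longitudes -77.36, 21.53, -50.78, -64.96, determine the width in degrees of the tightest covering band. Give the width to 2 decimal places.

98.89°

Sort the longitudes: -77.36°, -64.96°, -50.78°, +21.53°.
Eastward gaps between consecutive values (wrapping around): 12.40°, 14.18°, 72.31°, 261.11°.
Largest gap = 261.11° ⇒ minimal covering band is its complement: 360° − 261.11° = 98.89°.
Band runs from -77.36° eastward to +21.53°.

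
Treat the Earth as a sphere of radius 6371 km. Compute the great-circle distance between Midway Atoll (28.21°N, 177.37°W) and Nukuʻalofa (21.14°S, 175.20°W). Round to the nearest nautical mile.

2966 nmi

Δλ = -175.20 − -177.37 = 2.17°.
Δφ = -21.14 − 28.21 = -49.35°.
a = sin²(Δφ/2) + cos φ₁ · cos φ₂ · sin²(Δλ/2) = 0.174576.
c = 2·atan2(√a, √(1−a)) = 0.86210 rad → d = 6371·c ≈ 5492.42 km ≈ 2965.67 nmi.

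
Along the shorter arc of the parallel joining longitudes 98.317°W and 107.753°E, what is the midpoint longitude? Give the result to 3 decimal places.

175.282°W

Signed shortest Δλ from -98.317° to +107.753° is -153.930°.
Midpoint longitude = -98.317° + (-153.930°)/2 = -98.317° − 76.965° = -175.282°.
(The naïve average (-98.317 + +107.753)/2 = 4.718° is on the wrong side of the globe.)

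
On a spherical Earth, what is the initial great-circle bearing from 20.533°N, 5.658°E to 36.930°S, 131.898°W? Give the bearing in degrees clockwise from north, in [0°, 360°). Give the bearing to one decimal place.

Δλ = -131.898 − 5.658 = -137.556°.
θ = atan2( sin Δλ · cos φ₂ , cos φ₁ · sin φ₂ − sin φ₁ · cos φ₂ · cos Δλ )
  = atan2(-0.53947, -0.35577) = -123.404° → normalised to [0°, 360°): 236.596°.

236.6°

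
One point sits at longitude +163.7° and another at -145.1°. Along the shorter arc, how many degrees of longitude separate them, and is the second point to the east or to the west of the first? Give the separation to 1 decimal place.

51.2° east

Raw difference: -145.1 − 163.7 = -308.8°.
Normalise into (−180°, 180°]: -308.8° + 360° = 51.2°.
Positive ⇒ the second point lies to the east; separation 51.2°.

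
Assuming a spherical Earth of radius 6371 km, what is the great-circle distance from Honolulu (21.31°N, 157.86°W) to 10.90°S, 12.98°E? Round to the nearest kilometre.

18500 km

Δλ = 12.98 − -157.86 = 170.84°.
Δφ = -10.90 − 21.31 = -32.21°.
a = sin²(Δφ/2) + cos φ₁ · cos φ₂ · sin²(Δλ/2) = 0.985937.
c = 2·atan2(√a, √(1−a)) = 2.90386 rad → d = 6371·c ≈ 18500.48 km.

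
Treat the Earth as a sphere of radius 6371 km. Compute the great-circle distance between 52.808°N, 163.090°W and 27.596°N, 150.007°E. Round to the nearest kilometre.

Δλ = 150.007 − -163.090 = 313.097°; wrapped into (−180°, 180°]: -46.903°.
Δφ = 27.596 − 52.808 = -25.212°.
a = sin²(Δφ/2) + cos φ₁ · cos φ₂ · sin²(Δλ/2) = 0.132479.
c = 2·atan2(√a, √(1−a)) = 0.74507 rad → d = 6371·c ≈ 4746.83 km.

4747 km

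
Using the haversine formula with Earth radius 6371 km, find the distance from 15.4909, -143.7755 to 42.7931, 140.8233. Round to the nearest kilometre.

Δλ = 140.8233 − -143.7755 = 284.5988°; wrapped into (−180°, 180°]: -75.4012°.
Δφ = 42.7931 − 15.4909 = 27.3022°.
a = sin²(Δφ/2) + cos φ₁ · cos φ₂ · sin²(Δλ/2) = 0.320159.
c = 2·atan2(√a, √(1−a)) = 1.20287 rad → d = 6371·c ≈ 7663.47 km.

7663 km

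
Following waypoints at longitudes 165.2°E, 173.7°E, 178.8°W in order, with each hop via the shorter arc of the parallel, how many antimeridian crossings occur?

1

Leg 1: +165.2° → +173.7°, shortest Δλ = 8.5° (east) — does not cross 180°.
Leg 2: +173.7° → -178.8°, shortest Δλ = 7.5° (east) — crosses 180°.
Total crossings: 1.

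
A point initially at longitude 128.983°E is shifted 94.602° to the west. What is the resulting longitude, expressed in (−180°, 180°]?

Start at +128.983°; shift −94.602° → +34.381°.
+34.381° already lies in (−180°, 180°].

34.381°E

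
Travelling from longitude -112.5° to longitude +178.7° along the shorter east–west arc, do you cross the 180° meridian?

Naïve |178.7 − -112.5| = 291.2° > 180°, so the shorter arc goes the other way round — across 180°.
Signed shortest Δλ = ((178.7 − -112.5 + 180) mod 360) − 180 = -68.8°.
Going west by 68.8° from -112.5° passes through 180° before reaching +178.7°.

Yes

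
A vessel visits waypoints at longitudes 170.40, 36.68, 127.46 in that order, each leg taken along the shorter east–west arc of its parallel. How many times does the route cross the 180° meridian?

Leg 1: +170.40° → +36.68°, shortest Δλ = -133.72° (west) — does not cross 180°.
Leg 2: +36.68° → +127.46°, shortest Δλ = 90.78° (east) — does not cross 180°.
Total crossings: 0.

0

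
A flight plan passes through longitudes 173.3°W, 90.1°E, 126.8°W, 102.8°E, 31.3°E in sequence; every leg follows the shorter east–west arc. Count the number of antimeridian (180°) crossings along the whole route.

Leg 1: -173.3° → +90.1°, shortest Δλ = -96.6° (west) — crosses 180°.
Leg 2: +90.1° → -126.8°, shortest Δλ = 143.1° (east) — crosses 180°.
Leg 3: -126.8° → +102.8°, shortest Δλ = -130.4° (west) — crosses 180°.
Leg 4: +102.8° → +31.3°, shortest Δλ = -71.5° (west) — does not cross 180°.
Total crossings: 3.

3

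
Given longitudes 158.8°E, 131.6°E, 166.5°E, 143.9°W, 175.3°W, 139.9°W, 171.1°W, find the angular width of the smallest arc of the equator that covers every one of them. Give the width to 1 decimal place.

88.5°

Sort the longitudes: -175.3°, -171.1°, -143.9°, -139.9°, +131.6°, +158.8°, +166.5°.
Eastward gaps between consecutive values (wrapping around): 4.2°, 27.2°, 4.0°, 271.5°, 27.2°, 7.7°, 18.2°.
Largest gap = 271.5° ⇒ minimal covering band is its complement: 360° − 271.5° = 88.5°.
Band runs from +131.6° eastward to -139.9°, crossing the antimeridian.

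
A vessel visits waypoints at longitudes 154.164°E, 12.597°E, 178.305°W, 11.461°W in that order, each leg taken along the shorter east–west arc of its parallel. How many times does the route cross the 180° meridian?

1

Leg 1: +154.164° → +12.597°, shortest Δλ = -141.567° (west) — does not cross 180°.
Leg 2: +12.597° → -178.305°, shortest Δλ = 169.098° (east) — crosses 180°.
Leg 3: -178.305° → -11.461°, shortest Δλ = 166.844° (east) — does not cross 180°.
Total crossings: 1.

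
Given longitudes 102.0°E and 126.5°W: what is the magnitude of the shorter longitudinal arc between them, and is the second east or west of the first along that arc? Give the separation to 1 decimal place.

Raw difference: -126.5 − 102.0 = -228.5°.
Normalise into (−180°, 180°]: -228.5° + 360° = 131.5°.
Positive ⇒ the second point lies to the east; separation 131.5°.

131.5° east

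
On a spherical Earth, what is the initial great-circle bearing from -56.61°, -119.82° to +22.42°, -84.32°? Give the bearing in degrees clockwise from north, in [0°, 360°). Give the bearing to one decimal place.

32.6°

Δλ = -84.32 − -119.82 = 35.50°.
θ = atan2( sin Δλ · cos φ₂ , cos φ₁ · sin φ₂ − sin φ₁ · cos φ₂ · cos Δλ )
  = atan2(0.53681, 0.83826) = 32.635° → normalised to [0°, 360°): 32.635°.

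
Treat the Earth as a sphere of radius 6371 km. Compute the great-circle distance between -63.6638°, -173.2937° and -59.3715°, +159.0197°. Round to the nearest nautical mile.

Δλ = 159.0197 − -173.2937 = 332.3134°; wrapped into (−180°, 180°]: -27.6866°.
Δφ = -59.3715 − -63.6638 = 4.2923°.
a = sin²(Δφ/2) + cos φ₁ · cos φ₂ · sin²(Δλ/2) = 0.014342.
c = 2·atan2(√a, √(1−a)) = 0.24009 rad → d = 6371·c ≈ 1529.62 km ≈ 825.93 nmi.

826 nmi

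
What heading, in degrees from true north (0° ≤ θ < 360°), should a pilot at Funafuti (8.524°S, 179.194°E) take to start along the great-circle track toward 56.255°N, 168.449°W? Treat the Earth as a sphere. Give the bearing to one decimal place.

Δλ = -168.449 − 179.194 = -347.643°; wrapped into (−180°, 180°]: 12.357°.
θ = atan2( sin Δλ · cos φ₂ , cos φ₁ · sin φ₂ − sin φ₁ · cos φ₂ · cos Δλ )
  = atan2(0.11888, 0.90276) = 7.502° → normalised to [0°, 360°): 7.502°.

7.5°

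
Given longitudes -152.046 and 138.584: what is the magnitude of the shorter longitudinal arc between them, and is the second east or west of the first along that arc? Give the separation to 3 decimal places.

Raw difference: 138.584 − -152.046 = 290.63°.
Normalise into (−180°, 180°]: 290.63° − 360° = -69.37°.
Negative ⇒ the second point lies to the west; separation 69.370°.

69.370° west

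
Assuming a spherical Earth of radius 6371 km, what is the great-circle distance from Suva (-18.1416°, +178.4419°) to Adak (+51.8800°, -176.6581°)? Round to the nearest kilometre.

7801 km

Δλ = -176.6581 − 178.4419 = -355.1000°; wrapped into (−180°, 180°]: 4.9000°.
Δφ = 51.8800 − -18.1416 = 70.0216°.
a = sin²(Δφ/2) + cos φ₁ · cos φ₂ · sin²(Δλ/2) = 0.330239.
c = 2·atan2(√a, √(1−a)) = 1.22439 rad → d = 6371·c ≈ 7800.57 km.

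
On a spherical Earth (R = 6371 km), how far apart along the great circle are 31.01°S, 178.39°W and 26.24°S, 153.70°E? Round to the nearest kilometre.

Δλ = 153.70 − -178.39 = 332.09°; wrapped into (−180°, 180°]: -27.91°.
Δφ = -26.24 − -31.01 = 4.77°.
a = sin²(Δφ/2) + cos φ₁ · cos φ₂ · sin²(Δλ/2) = 0.046441.
c = 2·atan2(√a, √(1−a)) = 0.43441 rad → d = 6371·c ≈ 2767.63 km.

2768 km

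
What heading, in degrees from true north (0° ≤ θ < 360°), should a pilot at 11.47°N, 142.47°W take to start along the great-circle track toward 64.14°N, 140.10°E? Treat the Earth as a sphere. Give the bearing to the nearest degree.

Δλ = 140.10 − -142.47 = 282.57°; wrapped into (−180°, 180°]: -77.43°.
θ = atan2( sin Δλ · cos φ₂ , cos φ₁ · sin φ₂ − sin φ₁ · cos φ₂ · cos Δλ )
  = atan2(-0.42572, 0.86301) = -26.257° → normalised to [0°, 360°): 333.743°.

334°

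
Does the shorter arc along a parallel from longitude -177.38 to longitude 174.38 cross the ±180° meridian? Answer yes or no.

Yes

Naïve |174.38 − -177.38| = 351.76° > 180°, so the shorter arc goes the other way round — across 180°.
Signed shortest Δλ = ((174.38 − -177.38 + 180) mod 360) − 180 = -8.24°.
Going west by 8.24° from -177.38° passes through 180° before reaching +174.38°.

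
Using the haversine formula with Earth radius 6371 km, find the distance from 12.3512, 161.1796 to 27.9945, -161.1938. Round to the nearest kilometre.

Δλ = -161.1938 − 161.1796 = -322.3734°; wrapped into (−180°, 180°]: 37.6266°.
Δφ = 27.9945 − 12.3512 = 15.6433°.
a = sin²(Δφ/2) + cos φ₁ · cos φ₂ · sin²(Δλ/2) = 0.108224.
c = 2·atan2(√a, √(1−a)) = 0.67043 rad → d = 6371·c ≈ 4271.33 km.

4271 km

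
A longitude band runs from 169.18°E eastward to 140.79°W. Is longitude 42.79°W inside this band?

No

Band width going east from +169.18° to -140.79°: ((-140.79 − 169.18) mod 360) = 50.03°.
Offset of -42.79° east of the west edge: ((-42.79 − 169.18) mod 360) = 148.03°.
148.03° > 50.03° ⇒ outside.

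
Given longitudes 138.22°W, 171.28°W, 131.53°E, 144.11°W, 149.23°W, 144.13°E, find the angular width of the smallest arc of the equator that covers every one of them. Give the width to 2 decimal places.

Sort the longitudes: -171.28°, -149.23°, -144.11°, -138.22°, +131.53°, +144.13°.
Eastward gaps between consecutive values (wrapping around): 22.05°, 5.12°, 5.89°, 269.75°, 12.60°, 44.59°.
Largest gap = 269.75° ⇒ minimal covering band is its complement: 360° − 269.75° = 90.25°.
Band runs from +131.53° eastward to -138.22°, crossing the antimeridian.

90.25°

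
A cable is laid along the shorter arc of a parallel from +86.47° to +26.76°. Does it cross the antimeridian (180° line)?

No

Signed shortest Δλ = ((26.76 − 86.47 + 180) mod 360) − 180 = -59.71°.
Going west by 59.71° from +86.47° reaches +26.76° without touching 180°.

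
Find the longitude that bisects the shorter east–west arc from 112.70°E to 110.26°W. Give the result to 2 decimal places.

Signed shortest Δλ from +112.70° to -110.26° is +137.04°.
Midpoint longitude = +112.70° + (+137.04°)/2 = +112.70° + 68.52° = +181.22°.
Normalise into (−180°, 180°]: -178.78°.
(The naïve average (+112.70 + -110.26)/2 = 1.22° is on the wrong side of the globe.)

178.78°W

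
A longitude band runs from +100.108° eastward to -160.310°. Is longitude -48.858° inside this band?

Band width going east from +100.108° to -160.310°: ((-160.310 − 100.108) mod 360) = 99.582°.
Offset of -48.858° east of the west edge: ((-48.858 − 100.108) mod 360) = 211.034°.
211.034° > 99.582° ⇒ outside.

No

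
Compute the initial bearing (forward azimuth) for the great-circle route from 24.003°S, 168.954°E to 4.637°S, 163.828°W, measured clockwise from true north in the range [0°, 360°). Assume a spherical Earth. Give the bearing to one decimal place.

57.8°

Δλ = -163.828 − 168.954 = -332.782°; wrapped into (−180°, 180°]: 27.218°.
θ = atan2( sin Δλ · cos φ₂ , cos φ₁ · sin φ₂ − sin φ₁ · cos φ₂ · cos Δλ )
  = atan2(0.45588, 0.28671) = 57.834° → normalised to [0°, 360°): 57.834°.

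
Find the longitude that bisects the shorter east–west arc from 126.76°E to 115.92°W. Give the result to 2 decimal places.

Signed shortest Δλ from +126.76° to -115.92° is +117.32°.
Midpoint longitude = +126.76° + (+117.32°)/2 = +126.76° + 58.66° = +185.42°.
Normalise into (−180°, 180°]: -174.58°.
(The naïve average (+126.76 + -115.92)/2 = 5.42° is on the wrong side of the globe.)

174.58°W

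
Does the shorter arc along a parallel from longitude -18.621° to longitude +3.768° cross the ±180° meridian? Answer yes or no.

No

Signed shortest Δλ = ((3.768 − -18.621 + 180) mod 360) − 180 = 22.389°.
Going east by 22.389° from -18.621° reaches +3.768° without touching 180°.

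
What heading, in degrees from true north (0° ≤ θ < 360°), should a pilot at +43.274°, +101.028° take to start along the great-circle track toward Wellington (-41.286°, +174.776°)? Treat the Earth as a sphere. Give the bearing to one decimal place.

Δλ = 174.776 − 101.028 = 73.748°.
θ = atan2( sin Δλ · cos φ₂ , cos φ₁ · sin φ₂ − sin φ₁ · cos φ₂ · cos Δλ )
  = atan2(0.72140, -0.62456) = 130.885° → normalised to [0°, 360°): 130.885°.

130.9°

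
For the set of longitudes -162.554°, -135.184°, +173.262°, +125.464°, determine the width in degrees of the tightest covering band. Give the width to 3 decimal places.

99.352°

Sort the longitudes: -162.554°, -135.184°, +125.464°, +173.262°.
Eastward gaps between consecutive values (wrapping around): 27.370°, 260.648°, 47.798°, 24.184°.
Largest gap = 260.648° ⇒ minimal covering band is its complement: 360° − 260.648° = 99.352°.
Band runs from +125.464° eastward to -135.184°, crossing the antimeridian.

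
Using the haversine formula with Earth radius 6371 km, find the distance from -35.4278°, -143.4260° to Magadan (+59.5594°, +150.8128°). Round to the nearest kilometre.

12152 km

Δλ = 150.8128 − -143.4260 = 294.2388°; wrapped into (−180°, 180°]: -65.7612°.
Δφ = 59.5594 − -35.4278 = 94.9872°.
a = sin²(Δφ/2) + cos φ₁ · cos φ₂ · sin²(Δλ/2) = 0.665142.
c = 2·atan2(√a, √(1−a)) = 1.90740 rad → d = 6371·c ≈ 12152.05 km.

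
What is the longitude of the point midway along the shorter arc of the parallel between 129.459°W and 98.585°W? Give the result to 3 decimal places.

Signed shortest Δλ from -129.459° to -98.585° is +30.874°.
Midpoint longitude = -129.459° + (+30.874°)/2 = -129.459° + 15.437° = -114.022°.

114.022°W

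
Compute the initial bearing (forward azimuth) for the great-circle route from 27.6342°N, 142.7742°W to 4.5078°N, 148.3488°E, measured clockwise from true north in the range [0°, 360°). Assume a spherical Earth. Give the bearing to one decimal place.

264.0°

Δλ = 148.3488 − -142.7742 = 291.1230°; wrapped into (−180°, 180°]: -68.8770°.
θ = atan2( sin Δλ · cos φ₂ , cos φ₁ · sin φ₂ − sin φ₁ · cos φ₂ · cos Δλ )
  = atan2(-0.92992, -0.09700) = -95.955° → normalised to [0°, 360°): 264.045°.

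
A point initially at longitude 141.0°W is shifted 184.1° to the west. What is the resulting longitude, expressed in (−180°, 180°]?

Start at -141.0°; shift −184.1° → -325.1°.
-325.1° lies outside (−180°, 180°]; add 360° → +34.9°.

34.9°E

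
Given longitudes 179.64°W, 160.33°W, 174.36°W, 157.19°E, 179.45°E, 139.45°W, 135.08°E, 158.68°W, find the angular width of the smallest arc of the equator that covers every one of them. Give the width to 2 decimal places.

85.47°

Sort the longitudes: -179.64°, -174.36°, -160.33°, -158.68°, -139.45°, +135.08°, +157.19°, +179.45°.
Eastward gaps between consecutive values (wrapping around): 5.28°, 14.03°, 1.65°, 19.23°, 274.53°, 22.11°, 22.26°, 0.91°.
Largest gap = 274.53° ⇒ minimal covering band is its complement: 360° − 274.53° = 85.47°.
Band runs from +135.08° eastward to -139.45°, crossing the antimeridian.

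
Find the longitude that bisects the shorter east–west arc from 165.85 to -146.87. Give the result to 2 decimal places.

Signed shortest Δλ from +165.85° to -146.87° is +47.28°.
Midpoint longitude = +165.85° + (+47.28°)/2 = +165.85° + 23.64° = +189.49°.
Normalise into (−180°, 180°]: -170.51°.
(The naïve average (+165.85 + -146.87)/2 = 9.49° is on the wrong side of the globe.)

-170.51°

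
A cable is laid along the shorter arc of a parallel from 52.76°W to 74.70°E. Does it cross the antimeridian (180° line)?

No

Signed shortest Δλ = ((74.70 − -52.76 + 180) mod 360) − 180 = 127.46°.
Going east by 127.46° from -52.76° reaches +74.70° without touching 180°.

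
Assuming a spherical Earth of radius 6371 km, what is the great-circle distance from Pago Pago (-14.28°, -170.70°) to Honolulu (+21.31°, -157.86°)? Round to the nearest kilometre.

4198 km

Δλ = -157.86 − -170.70 = 12.84°.
Δφ = 21.31 − -14.28 = 35.59°.
a = sin²(Δφ/2) + cos φ₁ · cos φ₂ · sin²(Δλ/2) = 0.104687.
c = 2·atan2(√a, √(1−a)) = 0.65897 rad → d = 6371·c ≈ 4198.27 km.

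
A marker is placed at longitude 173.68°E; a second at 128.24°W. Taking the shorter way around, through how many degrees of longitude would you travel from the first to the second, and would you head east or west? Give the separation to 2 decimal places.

Raw difference: -128.24 − 173.68 = -301.92°.
Normalise into (−180°, 180°]: -301.92° + 360° = 58.08°.
Positive ⇒ the second point lies to the east; separation 58.08°.

58.08° east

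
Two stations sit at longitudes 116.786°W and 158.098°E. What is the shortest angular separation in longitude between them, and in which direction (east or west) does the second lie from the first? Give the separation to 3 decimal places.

85.116° west

Raw difference: 158.098 − -116.786 = 274.884°.
Normalise into (−180°, 180°]: 274.884° − 360° = -85.116°.
Negative ⇒ the second point lies to the west; separation 85.116°.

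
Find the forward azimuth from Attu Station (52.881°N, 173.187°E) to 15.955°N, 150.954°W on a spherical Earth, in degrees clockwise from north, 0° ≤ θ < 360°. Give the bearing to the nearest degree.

129°

Δλ = -150.954 − 173.187 = -324.141°; wrapped into (−180°, 180°]: 35.859°.
θ = atan2( sin Δλ · cos φ₂ , cos φ₁ · sin φ₂ − sin φ₁ · cos φ₂ · cos Δλ )
  = atan2(0.56323, -0.45547) = 128.962° → normalised to [0°, 360°): 128.962°.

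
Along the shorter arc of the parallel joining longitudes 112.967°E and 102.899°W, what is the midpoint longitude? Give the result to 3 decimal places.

Signed shortest Δλ from +112.967° to -102.899° is +144.134°.
Midpoint longitude = +112.967° + (+144.134°)/2 = +112.967° + 72.067° = +185.034°.
Normalise into (−180°, 180°]: -174.966°.
(The naïve average (+112.967 + -102.899)/2 = 5.034° is on the wrong side of the globe.)

174.966°W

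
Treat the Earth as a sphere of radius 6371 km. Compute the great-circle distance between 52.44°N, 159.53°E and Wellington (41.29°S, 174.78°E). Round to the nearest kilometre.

Δλ = 174.78 − 159.53 = 15.25°.
Δφ = -41.29 − 52.44 = -93.73°.
a = sin²(Δφ/2) + cos φ₁ · cos φ₂ · sin²(Δλ/2) = 0.540592.
c = 2·atan2(√a, √(1−a)) = 1.65207 rad → d = 6371·c ≈ 10525.33 km.

10525 km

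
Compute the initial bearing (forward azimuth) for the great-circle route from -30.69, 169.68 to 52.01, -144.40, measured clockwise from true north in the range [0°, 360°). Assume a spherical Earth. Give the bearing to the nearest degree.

Δλ = -144.40 − 169.68 = -314.08°; wrapped into (−180°, 180°]: 45.92°.
θ = atan2( sin Δλ · cos φ₂ , cos φ₁ · sin φ₂ − sin φ₁ · cos φ₂ · cos Δλ )
  = atan2(0.44217, 0.89628) = 26.259° → normalised to [0°, 360°): 26.259°.

26°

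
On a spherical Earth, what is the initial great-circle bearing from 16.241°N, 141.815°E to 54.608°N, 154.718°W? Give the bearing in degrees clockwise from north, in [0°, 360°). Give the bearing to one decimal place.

Δλ = -154.718 − 141.815 = -296.533°; wrapped into (−180°, 180°]: 63.467°.
θ = atan2( sin Δλ · cos φ₂ , cos φ₁ · sin φ₂ − sin φ₁ · cos φ₂ · cos Δλ )
  = atan2(0.51817, 0.71032) = 36.110° → normalised to [0°, 360°): 36.110°.

36.1°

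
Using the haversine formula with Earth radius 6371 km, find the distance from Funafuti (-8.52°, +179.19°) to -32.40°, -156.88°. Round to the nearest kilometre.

Δλ = -156.88 − 179.19 = -336.07°; wrapped into (−180°, 180°]: 23.93°.
Δφ = -32.40 − -8.52 = -23.88°.
a = sin²(Δφ/2) + cos φ₁ · cos φ₂ · sin²(Δλ/2) = 0.078690.
c = 2·atan2(√a, √(1−a)) = 0.56867 rad → d = 6371·c ≈ 3622.98 km.

3623 km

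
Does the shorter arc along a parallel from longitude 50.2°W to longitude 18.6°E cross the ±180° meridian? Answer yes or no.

No

Signed shortest Δλ = ((18.6 − -50.2 + 180) mod 360) − 180 = 68.8°.
Going east by 68.8° from -50.2° reaches +18.6° without touching 180°.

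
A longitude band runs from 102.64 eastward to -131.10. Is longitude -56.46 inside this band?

Band width going east from +102.64° to -131.10°: ((-131.10 − 102.64) mod 360) = 126.26°.
Offset of -56.46° east of the west edge: ((-56.46 − 102.64) mod 360) = 200.90°.
200.90° > 126.26° ⇒ outside.

No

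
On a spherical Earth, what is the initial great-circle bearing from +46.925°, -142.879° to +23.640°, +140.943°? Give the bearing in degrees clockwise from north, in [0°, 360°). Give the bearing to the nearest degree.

Δλ = 140.943 − -142.879 = 283.822°; wrapped into (−180°, 180°]: -76.178°.
θ = atan2( sin Δλ · cos φ₂ , cos φ₁ · sin φ₂ − sin φ₁ · cos φ₂ · cos Δλ )
  = atan2(-0.88956, 0.11399) = -82.698° → normalised to [0°, 360°): 277.302°.

277°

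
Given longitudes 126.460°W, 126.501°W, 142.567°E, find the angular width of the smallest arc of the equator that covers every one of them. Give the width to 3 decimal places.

Sort the longitudes: -126.501°, -126.460°, +142.567°.
Eastward gaps between consecutive values (wrapping around): 0.041°, 269.027°, 90.932°.
Largest gap = 269.027° ⇒ minimal covering band is its complement: 360° − 269.027° = 90.973°.
Band runs from +142.567° eastward to -126.460°, crossing the antimeridian.

90.973°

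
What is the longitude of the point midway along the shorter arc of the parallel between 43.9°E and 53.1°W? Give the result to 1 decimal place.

4.6°W

Signed shortest Δλ from +43.9° to -53.1° is -97.0°.
Midpoint longitude = +43.9° + (-97.0°)/2 = +43.9° − 48.5° = -4.6°.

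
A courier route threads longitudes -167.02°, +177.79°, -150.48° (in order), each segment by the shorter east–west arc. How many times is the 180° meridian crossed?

2

Leg 1: -167.02° → +177.79°, shortest Δλ = -15.19° (west) — crosses 180°.
Leg 2: +177.79° → -150.48°, shortest Δλ = 31.73° (east) — crosses 180°.
Total crossings: 2.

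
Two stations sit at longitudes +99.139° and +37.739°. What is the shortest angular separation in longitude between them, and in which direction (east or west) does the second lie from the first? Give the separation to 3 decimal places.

Raw difference: 37.739 − 99.139 = -61.4°.
Normalise into (−180°, 180°]: -61.4° stays -61.4°.
Negative ⇒ the second point lies to the west; separation 61.400°.

61.400° west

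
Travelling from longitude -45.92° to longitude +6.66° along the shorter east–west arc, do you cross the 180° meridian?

Signed shortest Δλ = ((6.66 − -45.92 + 180) mod 360) − 180 = 52.58°.
Going east by 52.58° from -45.92° reaches +6.66° without touching 180°.

No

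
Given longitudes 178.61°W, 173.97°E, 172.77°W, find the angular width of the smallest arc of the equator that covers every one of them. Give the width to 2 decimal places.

13.26°

Sort the longitudes: -178.61°, -172.77°, +173.97°.
Eastward gaps between consecutive values (wrapping around): 5.84°, 346.74°, 7.42°.
Largest gap = 346.74° ⇒ minimal covering band is its complement: 360° − 346.74° = 13.26°.
Band runs from +173.97° eastward to -172.77°, crossing the antimeridian.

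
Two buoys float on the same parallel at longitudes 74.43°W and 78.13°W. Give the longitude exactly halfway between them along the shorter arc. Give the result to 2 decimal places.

Signed shortest Δλ from -74.43° to -78.13° is -3.70°.
Midpoint longitude = -74.43° + (-3.70°)/2 = -74.43° − 1.85° = -76.28°.

76.28°W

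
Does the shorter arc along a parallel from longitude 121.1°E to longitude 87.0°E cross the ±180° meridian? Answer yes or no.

No

Signed shortest Δλ = ((87.0 − 121.1 + 180) mod 360) − 180 = -34.1°.
Going west by 34.1° from +121.1° reaches +87.0° without touching 180°.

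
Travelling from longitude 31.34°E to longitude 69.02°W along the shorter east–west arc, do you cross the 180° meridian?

No

Signed shortest Δλ = ((-69.02 − 31.34 + 180) mod 360) − 180 = -100.36°.
Going west by 100.36° from +31.34° reaches -69.02° without touching 180°.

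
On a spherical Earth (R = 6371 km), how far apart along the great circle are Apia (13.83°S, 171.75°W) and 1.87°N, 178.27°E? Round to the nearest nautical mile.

1114 nmi

Δλ = 178.27 − -171.75 = 350.02°; wrapped into (−180°, 180°]: -9.98°.
Δφ = 1.87 − -13.83 = 15.70°.
a = sin²(Δφ/2) + cos φ₁ · cos φ₂ · sin²(Δλ/2) = 0.025997.
c = 2·atan2(√a, √(1−a)) = 0.32388 rad → d = 6371·c ≈ 2063.46 km ≈ 1114.18 nmi.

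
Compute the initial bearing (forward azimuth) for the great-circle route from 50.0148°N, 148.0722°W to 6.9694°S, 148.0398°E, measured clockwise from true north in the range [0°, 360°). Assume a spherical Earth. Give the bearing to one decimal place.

Δλ = 148.0398 − -148.0722 = 296.1120°; wrapped into (−180°, 180°]: -63.8880°.
θ = atan2( sin Δλ · cos φ₂ , cos φ₁ · sin φ₂ − sin φ₁ · cos φ₂ · cos Δλ )
  = atan2(-0.89130, -0.41271) = -114.846° → normalised to [0°, 360°): 245.154°.

245.2°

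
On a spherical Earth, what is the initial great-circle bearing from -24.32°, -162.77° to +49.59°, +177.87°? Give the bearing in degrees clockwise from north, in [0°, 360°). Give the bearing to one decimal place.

Δλ = 177.87 − -162.77 = 340.64°; wrapped into (−180°, 180°]: -19.36°.
θ = atan2( sin Δλ · cos φ₂ , cos φ₁ · sin φ₂ − sin φ₁ · cos φ₂ · cos Δλ )
  = atan2(-0.21490, 0.94573) = -12.802° → normalised to [0°, 360°): 347.198°.

347.2°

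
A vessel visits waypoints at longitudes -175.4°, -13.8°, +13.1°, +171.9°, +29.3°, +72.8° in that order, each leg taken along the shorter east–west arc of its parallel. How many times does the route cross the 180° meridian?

0

Leg 1: -175.4° → -13.8°, shortest Δλ = 161.6° (east) — does not cross 180°.
Leg 2: -13.8° → +13.1°, shortest Δλ = 26.9° (east) — does not cross 180°.
Leg 3: +13.1° → +171.9°, shortest Δλ = 158.8° (east) — does not cross 180°.
Leg 4: +171.9° → +29.3°, shortest Δλ = -142.6° (west) — does not cross 180°.
Leg 5: +29.3° → +72.8°, shortest Δλ = 43.5° (east) — does not cross 180°.
Total crossings: 0.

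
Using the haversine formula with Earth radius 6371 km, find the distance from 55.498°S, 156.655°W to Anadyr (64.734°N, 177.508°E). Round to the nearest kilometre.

Δλ = 177.508 − -156.655 = 334.163°; wrapped into (−180°, 180°]: -25.837°.
Δφ = 64.734 − -55.498 = 120.232°.
a = sin²(Δφ/2) + cos φ₁ · cos φ₂ · sin²(Δλ/2) = 0.763835.
c = 2·atan2(√a, √(1−a)) = 2.12665 rad → d = 6371·c ≈ 13548.90 km.

13549 km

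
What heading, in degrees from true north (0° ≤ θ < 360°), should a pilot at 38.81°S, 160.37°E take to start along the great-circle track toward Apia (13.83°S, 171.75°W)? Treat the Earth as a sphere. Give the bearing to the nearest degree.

Δλ = -171.75 − 160.37 = -332.12°; wrapped into (−180°, 180°]: 27.88°.
θ = atan2( sin Δλ · cos φ₂ , cos φ₁ · sin φ₂ − sin φ₁ · cos φ₂ · cos Δλ )
  = atan2(0.45406, 0.35166) = 52.243° → normalised to [0°, 360°): 52.243°.

52°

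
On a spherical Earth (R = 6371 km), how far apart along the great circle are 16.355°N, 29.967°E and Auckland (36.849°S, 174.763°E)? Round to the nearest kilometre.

15876 km

Δλ = 174.763 − 29.967 = 144.796°.
Δφ = -36.849 − 16.355 = -53.204°.
a = sin²(Δφ/2) + cos φ₁ · cos φ₂ · sin²(Δλ/2) = 0.898137.
c = 2·atan2(√a, √(1−a)) = 2.49191 rad → d = 6371·c ≈ 15875.95 km.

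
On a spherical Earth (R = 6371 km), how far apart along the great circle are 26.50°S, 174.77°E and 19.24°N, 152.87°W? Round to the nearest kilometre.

Δλ = -152.87 − 174.77 = -327.64°; wrapped into (−180°, 180°]: 32.36°.
Δφ = 19.24 − -26.50 = 45.74°.
a = sin²(Δφ/2) + cos φ₁ · cos φ₂ · sin²(Δλ/2) = 0.216652.
c = 2·atan2(√a, √(1−a)) = 0.96831 rad → d = 6371·c ≈ 6169.08 km.

6169 km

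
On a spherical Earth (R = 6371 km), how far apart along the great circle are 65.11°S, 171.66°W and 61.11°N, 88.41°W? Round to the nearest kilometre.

15610 km

Δλ = -88.41 − -171.66 = 83.25°.
Δφ = 61.11 − -65.11 = 126.22°.
a = sin²(Δφ/2) + cos φ₁ · cos φ₂ · sin²(Δλ/2) = 0.885163.
c = 2·atan2(√a, √(1−a)) = 2.45015 rad → d = 6371·c ≈ 15609.89 km.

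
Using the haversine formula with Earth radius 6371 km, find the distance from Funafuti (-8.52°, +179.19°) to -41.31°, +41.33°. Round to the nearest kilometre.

13003 km

Δλ = 41.33 − 179.19 = -137.86°.
Δφ = -41.31 − -8.52 = -32.79°.
a = sin²(Δφ/2) + cos φ₁ · cos φ₂ · sin²(Δλ/2) = 0.726517.
c = 2·atan2(√a, √(1−a)) = 2.04096 rad → d = 6371·c ≈ 13002.97 km.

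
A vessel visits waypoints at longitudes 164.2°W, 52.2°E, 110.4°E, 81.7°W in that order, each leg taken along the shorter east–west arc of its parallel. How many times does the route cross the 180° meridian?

2

Leg 1: -164.2° → +52.2°, shortest Δλ = -143.6° (west) — crosses 180°.
Leg 2: +52.2° → +110.4°, shortest Δλ = 58.2° (east) — does not cross 180°.
Leg 3: +110.4° → -81.7°, shortest Δλ = 167.9° (east) — crosses 180°.
Total crossings: 2.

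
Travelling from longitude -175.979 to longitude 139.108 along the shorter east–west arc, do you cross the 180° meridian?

Yes

Naïve |139.108 − -175.979| = 315.087° > 180°, so the shorter arc goes the other way round — across 180°.
Signed shortest Δλ = ((139.108 − -175.979 + 180) mod 360) − 180 = -44.913°.
Going west by 44.913° from -175.979° passes through 180° before reaching +139.108°.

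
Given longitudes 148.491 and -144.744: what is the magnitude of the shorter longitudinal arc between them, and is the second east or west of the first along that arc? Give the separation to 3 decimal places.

66.765° east

Raw difference: -144.744 − 148.491 = -293.235°.
Normalise into (−180°, 180°]: -293.235° + 360° = 66.765°.
Positive ⇒ the second point lies to the east; separation 66.765°.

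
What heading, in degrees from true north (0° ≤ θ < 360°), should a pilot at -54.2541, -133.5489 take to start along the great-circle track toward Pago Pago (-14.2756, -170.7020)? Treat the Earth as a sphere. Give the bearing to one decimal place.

Δλ = -170.7020 − -133.5489 = -37.1531°.
θ = atan2( sin Δλ · cos φ₂ , cos φ₁ · sin φ₂ − sin φ₁ · cos φ₂ · cos Δλ )
  = atan2(-0.58530, 0.48285) = -50.479° → normalised to [0°, 360°): 309.521°.

309.5°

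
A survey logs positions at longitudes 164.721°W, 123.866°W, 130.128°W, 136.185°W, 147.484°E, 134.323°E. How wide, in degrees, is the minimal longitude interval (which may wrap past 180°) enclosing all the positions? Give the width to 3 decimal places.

101.811°

Sort the longitudes: -164.721°, -136.185°, -130.128°, -123.866°, +134.323°, +147.484°.
Eastward gaps between consecutive values (wrapping around): 28.536°, 6.057°, 6.262°, 258.189°, 13.161°, 47.795°.
Largest gap = 258.189° ⇒ minimal covering band is its complement: 360° − 258.189° = 101.811°.
Band runs from +134.323° eastward to -123.866°, crossing the antimeridian.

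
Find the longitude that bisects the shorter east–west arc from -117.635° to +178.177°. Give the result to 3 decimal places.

-149.729°

Signed shortest Δλ from -117.635° to +178.177° is -64.188°.
Midpoint longitude = -117.635° + (-64.188°)/2 = -117.635° − 32.094° = -149.729°.
(The naïve average (-117.635 + +178.177)/2 = 30.271° is on the wrong side of the globe.)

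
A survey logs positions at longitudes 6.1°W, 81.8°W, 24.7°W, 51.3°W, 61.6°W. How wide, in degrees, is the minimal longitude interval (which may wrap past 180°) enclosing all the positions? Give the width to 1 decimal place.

75.7°

Sort the longitudes: -81.8°, -61.6°, -51.3°, -24.7°, -6.1°.
Eastward gaps between consecutive values (wrapping around): 20.2°, 10.3°, 26.6°, 18.6°, 284.3°.
Largest gap = 284.3° ⇒ minimal covering band is its complement: 360° − 284.3° = 75.7°.
Band runs from -81.8° eastward to -6.1°.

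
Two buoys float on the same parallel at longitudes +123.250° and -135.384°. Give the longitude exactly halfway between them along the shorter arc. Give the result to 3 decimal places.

+173.933°

Signed shortest Δλ from +123.250° to -135.384° is +101.366°.
Midpoint longitude = +123.250° + (+101.366°)/2 = +123.250° + 50.683° = +173.933°.
(The naïve average (+123.250 + -135.384)/2 = -6.067° is on the wrong side of the globe.)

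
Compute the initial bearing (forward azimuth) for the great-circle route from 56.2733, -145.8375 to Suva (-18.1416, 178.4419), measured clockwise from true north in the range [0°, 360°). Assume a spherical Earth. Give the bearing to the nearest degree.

214°

Δλ = 178.4419 − -145.8375 = 324.2794°; wrapped into (−180°, 180°]: -35.7206°.
θ = atan2( sin Δλ · cos φ₂ , cos φ₁ · sin φ₂ − sin φ₁ · cos φ₂ · cos Δλ )
  = atan2(-0.55481, -0.81455) = -145.740° → normalised to [0°, 360°): 214.260°.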